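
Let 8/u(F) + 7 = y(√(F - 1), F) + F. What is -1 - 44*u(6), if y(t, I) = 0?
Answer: 351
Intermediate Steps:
u(F) = 8/(-7 + F) (u(F) = 8/(-7 + (0 + F)) = 8/(-7 + F))
-1 - 44*u(6) = -1 - 352/(-7 + 6) = -1 - 352/(-1) = -1 - 352*(-1) = -1 - 44*(-8) = -1 + 352 = 351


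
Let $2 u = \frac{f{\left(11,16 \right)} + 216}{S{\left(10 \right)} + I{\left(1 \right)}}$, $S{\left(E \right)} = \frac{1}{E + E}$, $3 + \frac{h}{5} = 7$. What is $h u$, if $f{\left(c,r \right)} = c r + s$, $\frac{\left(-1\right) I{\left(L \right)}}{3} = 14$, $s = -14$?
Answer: $- \frac{75600}{839} \approx -90.107$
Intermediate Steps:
$I{\left(L \right)} = -42$ ($I{\left(L \right)} = \left(-3\right) 14 = -42$)
$f{\left(c,r \right)} = -14 + c r$ ($f{\left(c,r \right)} = c r - 14 = -14 + c r$)
$h = 20$ ($h = -15 + 5 \cdot 7 = -15 + 35 = 20$)
$S{\left(E \right)} = \frac{1}{2 E}$
$u = - \frac{3780}{839}$ ($u = \frac{\left(\left(-14 + 11 \cdot 16\right) + 216\right) \frac{1}{\frac{1}{2 \cdot 10} - 42}}{2} = \frac{\left(\left(-14 + 176\right) + 216\right) \frac{1}{\frac{1}{2} \cdot \frac{1}{10} - 42}}{2} = \frac{\left(162 + 216\right) \frac{1}{\frac{1}{20} - 42}}{2} = \frac{378 \frac{1}{- \frac{839}{20}}}{2} = \frac{378 \left(- \frac{20}{839}\right)}{2} = \frac{1}{2} \left(- \frac{7560}{839}\right) = - \frac{3780}{839} \approx -4.5054$)
$h u = 20 \left(- \frac{3780}{839}\right) = - \frac{75600}{839}$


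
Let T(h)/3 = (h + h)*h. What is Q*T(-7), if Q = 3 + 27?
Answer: 8820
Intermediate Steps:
T(h) = 6*h**2 (T(h) = 3*((h + h)*h) = 3*((2*h)*h) = 3*(2*h**2) = 6*h**2)
Q = 30
Q*T(-7) = 30*(6*(-7)**2) = 30*(6*49) = 30*294 = 8820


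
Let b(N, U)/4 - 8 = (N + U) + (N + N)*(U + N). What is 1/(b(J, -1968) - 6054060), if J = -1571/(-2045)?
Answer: -4182025/25401565422472 ≈ -1.6464e-7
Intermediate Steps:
J = 1571/2045 (J = -1571*(-1/2045) = 1571/2045 ≈ 0.76822)
b(N, U) = 32 + 4*N + 4*U + 8*N*(N + U) (b(N, U) = 32 + 4*((N + U) + (N + N)*(U + N)) = 32 + 4*((N + U) + (2*N)*(N + U)) = 32 + 4*((N + U) + 2*N*(N + U)) = 32 + 4*(N + U + 2*N*(N + U)) = 32 + (4*N + 4*U + 8*N*(N + U)) = 32 + 4*N + 4*U + 8*N*(N + U))
1/(b(J, -1968) - 6054060) = 1/((32 + 4*(1571/2045) + 4*(-1968) + 8*(1571/2045)² + 8*(1571/2045)*(-1968)) - 6054060) = 1/((32 + 6284/2045 - 7872 + 8*(2468041/4182025) - 24733824/2045) - 6054060) = 1/((32 + 6284/2045 - 7872 + 19744328/4182025 - 24733824/2045) - 6054060) = 1/(-83335150972/4182025 - 6054060) = 1/(-25401565422472/4182025) = -4182025/25401565422472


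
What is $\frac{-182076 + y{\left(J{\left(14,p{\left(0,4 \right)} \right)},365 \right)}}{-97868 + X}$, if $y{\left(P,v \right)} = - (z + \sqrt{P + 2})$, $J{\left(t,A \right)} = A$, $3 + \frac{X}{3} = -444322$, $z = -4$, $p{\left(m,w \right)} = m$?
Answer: $\frac{182072}{1430843} + \frac{\sqrt{2}}{1430843} \approx 0.12725$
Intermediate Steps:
$X = -1332975$ ($X = -9 + 3 \left(-444322\right) = -9 - 1332966 = -1332975$)
$y{\left(P,v \right)} = 4 - \sqrt{2 + P}$ ($y{\left(P,v \right)} = - (-4 + \sqrt{P + 2}) = - (-4 + \sqrt{2 + P}) = 4 - \sqrt{2 + P}$)
$\frac{-182076 + y{\left(J{\left(14,p{\left(0,4 \right)} \right)},365 \right)}}{-97868 + X} = \frac{-182076 + \left(4 - \sqrt{2 + 0}\right)}{-97868 - 1332975} = \frac{-182076 + \left(4 - \sqrt{2}\right)}{-1430843} = \left(-182072 - \sqrt{2}\right) \left(- \frac{1}{1430843}\right) = \frac{182072}{1430843} + \frac{\sqrt{2}}{1430843}$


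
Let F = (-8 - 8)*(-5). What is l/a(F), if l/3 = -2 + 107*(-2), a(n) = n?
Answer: -81/10 ≈ -8.1000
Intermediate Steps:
F = 80 (F = -16*(-5) = 80)
l = -648 (l = 3*(-2 + 107*(-2)) = 3*(-2 - 214) = 3*(-216) = -648)
l/a(F) = -648/80 = -648*1/80 = -81/10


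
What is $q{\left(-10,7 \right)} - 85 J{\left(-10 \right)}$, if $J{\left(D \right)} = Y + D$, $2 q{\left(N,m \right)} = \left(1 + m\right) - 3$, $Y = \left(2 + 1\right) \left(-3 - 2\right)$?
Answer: $\frac{4255}{2} \approx 2127.5$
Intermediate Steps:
$Y = -15$ ($Y = 3 \left(-5\right) = -15$)
$q{\left(N,m \right)} = -1 + \frac{m}{2}$ ($q{\left(N,m \right)} = \frac{\left(1 + m\right) - 3}{2} = \frac{-2 + m}{2} = -1 + \frac{m}{2}$)
$J{\left(D \right)} = -15 + D$
$q{\left(-10,7 \right)} - 85 J{\left(-10 \right)} = \left(-1 + \frac{1}{2} \cdot 7\right) - 85 \left(-15 - 10\right) = \left(-1 + \frac{7}{2}\right) - -2125 = \frac{5}{2} + 2125 = \frac{4255}{2}$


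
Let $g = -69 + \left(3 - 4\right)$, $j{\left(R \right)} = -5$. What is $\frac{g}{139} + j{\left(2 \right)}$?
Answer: $- \frac{765}{139} \approx -5.5036$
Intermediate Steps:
$g = -70$ ($g = -69 + \left(3 - 4\right) = -69 - 1 = -70$)
$\frac{g}{139} + j{\left(2 \right)} = \frac{1}{139} \left(-70\right) - 5 = - \frac{70}{139} - 5 = - \frac{765}{139}$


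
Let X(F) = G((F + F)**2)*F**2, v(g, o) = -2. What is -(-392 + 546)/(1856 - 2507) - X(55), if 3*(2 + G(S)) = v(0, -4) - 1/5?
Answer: 768977/93 ≈ 8268.6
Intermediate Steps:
G(S) = -41/15 (G(S) = -2 + (-2 - 1/5)/3 = -2 + (1/3)*(-11/5) = -2 - 11/15 = -41/15)
X(F) = -41*F**2/15
-(-392 + 546)/(1856 - 2507) - X(55) = -(-392 + 546)/(1856 - 2507) - (-41)*55**2/15 = -154/(-651) - (-41)*3025/15 = -154*(-1)/651 - 1*(-24805/3) = -1*(-22/93) + 24805/3 = 22/93 + 24805/3 = 768977/93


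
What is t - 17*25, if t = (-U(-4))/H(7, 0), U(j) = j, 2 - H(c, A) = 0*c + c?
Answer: -2129/5 ≈ -425.80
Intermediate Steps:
H(c, A) = 2 - c (H(c, A) = 2 - (0*c + c) = 2 - (0 + c) = 2 - c)
t = -⅘ (t = (-1*(-4))/(2 - 1*7) = 4/(2 - 7) = 4/(-5) = 4*(-⅕) = -⅘ ≈ -0.80000)
t - 17*25 = -⅘ - 17*25 = -⅘ - 425 = -2129/5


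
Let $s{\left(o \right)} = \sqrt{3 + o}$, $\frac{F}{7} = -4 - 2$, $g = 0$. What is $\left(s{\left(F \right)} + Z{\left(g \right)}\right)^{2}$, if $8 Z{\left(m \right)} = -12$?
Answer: $\frac{\left(3 - 2 i \sqrt{39}\right)^{2}}{4} \approx -36.75 - 18.735 i$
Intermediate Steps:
$Z{\left(m \right)} = - \frac{3}{2}$ ($Z{\left(m \right)} = \frac{1}{8} \left(-12\right) = - \frac{3}{2}$)
$F = -42$ ($F = 7 \left(-4 - 2\right) = 7 \left(-6\right) = -42$)
$\left(s{\left(F \right)} + Z{\left(g \right)}\right)^{2} = \left(\sqrt{3 - 42} - \frac{3}{2}\right)^{2} = \left(\sqrt{-39} - \frac{3}{2}\right)^{2} = \left(i \sqrt{39} - \frac{3}{2}\right)^{2} = \left(- \frac{3}{2} + i \sqrt{39}\right)^{2}$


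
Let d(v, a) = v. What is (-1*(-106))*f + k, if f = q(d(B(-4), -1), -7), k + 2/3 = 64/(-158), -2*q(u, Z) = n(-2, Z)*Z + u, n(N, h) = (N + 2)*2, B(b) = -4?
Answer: 49990/237 ≈ 210.93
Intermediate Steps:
n(N, h) = 4 + 2*N (n(N, h) = (2 + N)*2 = 4 + 2*N)
q(u, Z) = -u/2 (q(u, Z) = -((4 + 2*(-2))*Z + u)/2 = -((4 - 4)*Z + u)/2 = -(0*Z + u)/2 = -(0 + u)/2 = -u/2)
k = -254/237 (k = -2/3 + 64/(-158) = -2/3 + 64*(-1/158) = -2/3 - 32/79 = -254/237 ≈ -1.0717)
f = 2 (f = -1/2*(-4) = 2)
(-1*(-106))*f + k = -1*(-106)*2 - 254/237 = 106*2 - 254/237 = 212 - 254/237 = 49990/237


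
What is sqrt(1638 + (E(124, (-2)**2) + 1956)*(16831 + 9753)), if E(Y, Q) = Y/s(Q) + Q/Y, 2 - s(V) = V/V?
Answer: sqrt(53140624142)/31 ≈ 7436.2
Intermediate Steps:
s(V) = 1 (s(V) = 2 - V/V = 2 - 1*1 = 2 - 1 = 1)
E(Y, Q) = Y + Q/Y (E(Y, Q) = Y/1 + Q/Y = Y*1 + Q/Y = Y + Q/Y)
sqrt(1638 + (E(124, (-2)**2) + 1956)*(16831 + 9753)) = sqrt(1638 + ((124 + (-2)**2/124) + 1956)*(16831 + 9753)) = sqrt(1638 + ((124 + 4*(1/124)) + 1956)*26584) = sqrt(1638 + ((124 + 1/31) + 1956)*26584) = sqrt(1638 + (3845/31 + 1956)*26584) = sqrt(1638 + (64481/31)*26584) = sqrt(1638 + 1714162904/31) = sqrt(1714213682/31) = sqrt(53140624142)/31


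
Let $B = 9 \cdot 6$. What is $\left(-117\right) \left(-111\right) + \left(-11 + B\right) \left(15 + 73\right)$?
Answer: $16771$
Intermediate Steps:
$B = 54$
$\left(-117\right) \left(-111\right) + \left(-11 + B\right) \left(15 + 73\right) = \left(-117\right) \left(-111\right) + \left(-11 + 54\right) \left(15 + 73\right) = 12987 + 43 \cdot 88 = 12987 + 3784 = 16771$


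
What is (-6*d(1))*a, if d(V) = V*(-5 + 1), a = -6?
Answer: -144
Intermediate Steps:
d(V) = -4*V (d(V) = V*(-4) = -4*V)
(-6*d(1))*a = -(-24)*(-6) = -6*(-4)*(-6) = 24*(-6) = -144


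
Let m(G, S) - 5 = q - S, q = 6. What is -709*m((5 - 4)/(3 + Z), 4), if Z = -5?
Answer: -4963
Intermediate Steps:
m(G, S) = 11 - S (m(G, S) = 5 + (6 - S) = 11 - S)
-709*m((5 - 4)/(3 + Z), 4) = -709*(11 - 1*4) = -709*(11 - 4) = -709*7 = -4963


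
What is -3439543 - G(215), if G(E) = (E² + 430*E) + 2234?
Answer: -3580452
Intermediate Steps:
G(E) = 2234 + E² + 430*E
-3439543 - G(215) = -3439543 - (2234 + 215² + 430*215) = -3439543 - (2234 + 46225 + 92450) = -3439543 - 1*140909 = -3439543 - 140909 = -3580452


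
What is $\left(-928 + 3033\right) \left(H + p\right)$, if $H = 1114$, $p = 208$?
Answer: $2782810$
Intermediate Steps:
$\left(-928 + 3033\right) \left(H + p\right) = \left(-928 + 3033\right) \left(1114 + 208\right) = 2105 \cdot 1322 = 2782810$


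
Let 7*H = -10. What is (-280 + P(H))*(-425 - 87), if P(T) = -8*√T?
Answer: 143360 + 4096*I*√70/7 ≈ 1.4336e+5 + 4895.7*I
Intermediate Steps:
H = -10/7 (H = (⅐)*(-10) = -10/7 ≈ -1.4286)
(-280 + P(H))*(-425 - 87) = (-280 - 8*I*√70/7)*(-425 - 87) = (-280 - 8*I*√70/7)*(-512) = 143360 + 4096*I*√70/7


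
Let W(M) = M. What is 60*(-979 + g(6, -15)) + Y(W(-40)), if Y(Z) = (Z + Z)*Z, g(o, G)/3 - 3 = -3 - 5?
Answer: -56440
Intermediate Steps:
g(o, G) = -15 (g(o, G) = 9 + 3*(-3 - 5) = 9 + 3*(-8) = 9 - 24 = -15)
Y(Z) = 2*Z**2 (Y(Z) = (2*Z)*Z = 2*Z**2)
60*(-979 + g(6, -15)) + Y(W(-40)) = 60*(-979 - 15) + 2*(-40)**2 = 60*(-994) + 2*1600 = -59640 + 3200 = -56440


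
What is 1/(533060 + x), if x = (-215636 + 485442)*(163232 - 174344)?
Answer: -1/2997551212 ≈ -3.3361e-10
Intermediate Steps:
x = -2998084272 (x = 269806*(-11112) = -2998084272)
1/(533060 + x) = 1/(533060 - 2998084272) = 1/(-2997551212) = -1/2997551212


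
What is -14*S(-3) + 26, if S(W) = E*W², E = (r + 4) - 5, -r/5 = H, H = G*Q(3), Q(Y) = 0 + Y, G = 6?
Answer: 11492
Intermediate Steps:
Q(Y) = Y
H = 18 (H = 6*3 = 18)
r = -90 (r = -5*18 = -90)
E = -91 (E = (-90 + 4) - 5 = -86 - 5 = -91)
S(W) = -91*W²
-14*S(-3) + 26 = -(-1274)*(-3)² + 26 = -(-1274)*9 + 26 = -14*(-819) + 26 = 11466 + 26 = 11492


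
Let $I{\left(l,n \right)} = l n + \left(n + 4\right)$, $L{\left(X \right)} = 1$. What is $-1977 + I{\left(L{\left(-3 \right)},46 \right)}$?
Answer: $-1881$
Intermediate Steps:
$I{\left(l,n \right)} = 4 + n + l n$ ($I{\left(l,n \right)} = l n + \left(4 + n\right) = 4 + n + l n$)
$-1977 + I{\left(L{\left(-3 \right)},46 \right)} = -1977 + \left(4 + 46 + 1 \cdot 46\right) = -1977 + \left(4 + 46 + 46\right) = -1977 + 96 = -1881$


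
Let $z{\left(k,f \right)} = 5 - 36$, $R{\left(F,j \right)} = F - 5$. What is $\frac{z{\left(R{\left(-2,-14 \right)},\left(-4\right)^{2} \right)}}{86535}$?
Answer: $- \frac{31}{86535} \approx -0.00035824$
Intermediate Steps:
$R{\left(F,j \right)} = -5 + F$ ($R{\left(F,j \right)} = F - 5 = -5 + F$)
$z{\left(k,f \right)} = -31$ ($z{\left(k,f \right)} = 5 - 36 = -31$)
$\frac{z{\left(R{\left(-2,-14 \right)},\left(-4\right)^{2} \right)}}{86535} = - \frac{31}{86535}$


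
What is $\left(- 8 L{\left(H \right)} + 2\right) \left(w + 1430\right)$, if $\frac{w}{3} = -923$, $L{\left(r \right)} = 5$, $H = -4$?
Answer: $50882$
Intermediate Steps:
$w = -2769$ ($w = 3 \left(-923\right) = -2769$)
$\left(- 8 L{\left(H \right)} + 2\right) \left(w + 1430\right) = \left(\left(-8\right) 5 + 2\right) \left(-2769 + 1430\right) = \left(-40 + 2\right) \left(-1339\right) = \left(-38\right) \left(-1339\right) = 50882$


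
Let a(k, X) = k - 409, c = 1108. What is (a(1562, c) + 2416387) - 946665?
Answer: 1470875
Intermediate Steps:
a(k, X) = -409 + k
(a(1562, c) + 2416387) - 946665 = ((-409 + 1562) + 2416387) - 946665 = (1153 + 2416387) - 946665 = 2417540 - 946665 = 1470875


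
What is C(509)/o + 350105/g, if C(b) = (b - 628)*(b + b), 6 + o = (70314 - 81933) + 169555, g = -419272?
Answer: -445729123/278216920 ≈ -1.6021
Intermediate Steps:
o = 157930 (o = -6 + ((70314 - 81933) + 169555) = -6 + (-11619 + 169555) = -6 + 157936 = 157930)
C(b) = 2*b*(-628 + b) (C(b) = (-628 + b)*(2*b) = 2*b*(-628 + b))
C(509)/o + 350105/g = (2*509*(-628 + 509))/157930 + 350105/(-419272) = (2*509*(-119))*(1/157930) + 350105*(-1/419272) = -121142*1/157930 - 50015/59896 = -3563/4645 - 50015/59896 = -445729123/278216920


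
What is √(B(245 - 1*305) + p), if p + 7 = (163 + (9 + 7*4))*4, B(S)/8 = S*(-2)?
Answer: √1753 ≈ 41.869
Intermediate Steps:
B(S) = -16*S (B(S) = 8*(S*(-2)) = 8*(-2*S) = -16*S)
p = 793 (p = -7 + (163 + (9 + 7*4))*4 = -7 + (163 + (9 + 28))*4 = -7 + (163 + 37)*4 = -7 + 200*4 = -7 + 800 = 793)
√(B(245 - 1*305) + p) = √(-16*(245 - 1*305) + 793) = √(-16*(245 - 305) + 793) = √(-16*(-60) + 793) = √(960 + 793) = √1753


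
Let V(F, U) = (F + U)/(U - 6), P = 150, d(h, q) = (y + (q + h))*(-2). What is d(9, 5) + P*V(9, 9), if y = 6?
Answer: 860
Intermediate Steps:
d(h, q) = -12 - 2*h - 2*q (d(h, q) = (6 + (q + h))*(-2) = (6 + (h + q))*(-2) = (6 + h + q)*(-2) = -12 - 2*h - 2*q)
V(F, U) = (F + U)/(-6 + U)
d(9, 5) + P*V(9, 9) = (-12 - 2*9 - 2*5) + 150*((9 + 9)/(-6 + 9)) = (-12 - 18 - 10) + 150*(18/3) = -40 + 150*((⅓)*18) = -40 + 150*6 = -40 + 900 = 860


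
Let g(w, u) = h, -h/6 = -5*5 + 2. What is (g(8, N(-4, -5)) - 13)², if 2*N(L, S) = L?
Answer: 15625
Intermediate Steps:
N(L, S) = L/2
h = 138 (h = -6*(-5*5 + 2) = -6*(-25 + 2) = -6*(-23) = 138)
g(w, u) = 138
(g(8, N(-4, -5)) - 13)² = (138 - 13)² = 125² = 15625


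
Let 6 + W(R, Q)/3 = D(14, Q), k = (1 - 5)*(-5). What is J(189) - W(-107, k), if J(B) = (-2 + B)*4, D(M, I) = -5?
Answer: 781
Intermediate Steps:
J(B) = -8 + 4*B
k = 20 (k = -4*(-5) = 20)
W(R, Q) = -33 (W(R, Q) = -18 + 3*(-5) = -18 - 15 = -33)
J(189) - W(-107, k) = (-8 + 4*189) - 1*(-33) = (-8 + 756) + 33 = 748 + 33 = 781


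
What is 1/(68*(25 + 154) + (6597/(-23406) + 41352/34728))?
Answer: 11289494/137425981861 ≈ 8.2150e-5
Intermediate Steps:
1/(68*(25 + 154) + (6597/(-23406) + 41352/34728)) = 1/(68*179 + (6597*(-1/23406) + 41352*(1/34728))) = 1/(12172 + (-2199/7802 + 1723/1447)) = 1/(12172 + 10260893/11289494) = 1/(137425981861/11289494) = 11289494/137425981861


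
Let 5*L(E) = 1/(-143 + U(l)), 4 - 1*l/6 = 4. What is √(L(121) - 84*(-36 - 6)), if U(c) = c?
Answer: √1803601085/715 ≈ 59.397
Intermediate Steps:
l = 0 (l = 24 - 6*4 = 24 - 24 = 0)
L(E) = -1/715 (L(E) = 1/(5*(-143 + 0)) = (⅕)/(-143) = (⅕)*(-1/143) = -1/715)
√(L(121) - 84*(-36 - 6)) = √(-1/715 - 84*(-36 - 6)) = √(-1/715 - 84*(-42)) = √(-1/715 + 3528) = √(2522519/715) = √1803601085/715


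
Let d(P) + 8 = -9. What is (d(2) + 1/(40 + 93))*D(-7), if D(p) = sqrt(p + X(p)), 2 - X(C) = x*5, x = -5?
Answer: -4520*sqrt(5)/133 ≈ -75.993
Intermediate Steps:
d(P) = -17 (d(P) = -8 - 9 = -17)
X(C) = 27 (X(C) = 2 - (-5)*5 = 2 - 1*(-25) = 2 + 25 = 27)
D(p) = sqrt(27 + p) (D(p) = sqrt(p + 27) = sqrt(27 + p))
(d(2) + 1/(40 + 93))*D(-7) = (-17 + 1/(40 + 93))*sqrt(27 - 7) = (-17 + 1/133)*sqrt(20) = (-17 + 1/133)*(2*sqrt(5)) = -4520*sqrt(5)/133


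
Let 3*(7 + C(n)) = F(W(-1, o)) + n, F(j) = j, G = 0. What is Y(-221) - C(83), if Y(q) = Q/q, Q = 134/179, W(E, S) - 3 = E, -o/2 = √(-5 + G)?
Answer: -2532178/118677 ≈ -21.337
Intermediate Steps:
o = -2*I*√5 (o = -2*√(-5 + 0) = -2*I*√5 ≈ -4.4721*I)
W(E, S) = 3 + E
Q = 134/179 (Q = 134*(1/179) = 134/179 ≈ 0.74860)
C(n) = -19/3 + n/3 (C(n) = -7 + ((3 - 1) + n)/3 = -7 + (2 + n)/3 = -7 + (⅔ + n/3) = -19/3 + n/3)
Y(q) = 134/(179*q)
Y(-221) - C(83) = (134/179)/(-221) - (-19/3 + (⅓)*83) = (134/179)*(-1/221) - (-19/3 + 83/3) = -134/39559 - 1*64/3 = -134/39559 - 64/3 = -2532178/118677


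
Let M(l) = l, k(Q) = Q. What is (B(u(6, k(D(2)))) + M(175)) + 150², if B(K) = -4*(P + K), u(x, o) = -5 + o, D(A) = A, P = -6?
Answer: 22711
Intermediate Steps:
B(K) = 24 - 4*K (B(K) = -4*(-6 + K) = 24 - 4*K)
(B(u(6, k(D(2)))) + M(175)) + 150² = ((24 - 4*(-5 + 2)) + 175) + 150² = ((24 - 4*(-3)) + 175) + 22500 = ((24 + 12) + 175) + 22500 = (36 + 175) + 22500 = 211 + 22500 = 22711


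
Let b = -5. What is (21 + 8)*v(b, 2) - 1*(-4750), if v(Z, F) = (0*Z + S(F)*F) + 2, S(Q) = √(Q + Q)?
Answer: 4924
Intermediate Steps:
S(Q) = √2*√Q (S(Q) = √(2*Q) = √2*√Q)
v(Z, F) = 2 + √2*F^(3/2) (v(Z, F) = (0*Z + (√2*√F)*F) + 2 = (0 + √2*F^(3/2)) + 2 = √2*F^(3/2) + 2 = 2 + √2*F^(3/2))
(21 + 8)*v(b, 2) - 1*(-4750) = (21 + 8)*(2 + √2*2^(3/2)) - 1*(-4750) = 29*(2 + √2*(2*√2)) + 4750 = 29*(2 + 4) + 4750 = 29*6 + 4750 = 174 + 4750 = 4924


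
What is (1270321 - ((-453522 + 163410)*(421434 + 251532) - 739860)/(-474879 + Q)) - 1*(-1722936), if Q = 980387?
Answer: 427087902902/126377 ≈ 3.3795e+6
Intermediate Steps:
(1270321 - ((-453522 + 163410)*(421434 + 251532) - 739860)/(-474879 + Q)) - 1*(-1722936) = (1270321 - ((-453522 + 163410)*(421434 + 251532) - 739860)/(-474879 + 980387)) - 1*(-1722936) = (1270321 - (-290112*672966 - 739860)/505508) + 1722936 = (1270321 - (-195235512192 - 739860)/505508) + 1722936 = (1270321 - (-195236252052)/505508) + 1722936 = (1270321 - 1*(-48809063013/126377)) + 1722936 = (1270321 + 48809063013/126377) + 1722936 = 209348420030/126377 + 1722936 = 427087902902/126377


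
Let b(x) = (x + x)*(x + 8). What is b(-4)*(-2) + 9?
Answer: 73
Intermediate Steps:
b(x) = 2*x*(8 + x) (b(x) = (2*x)*(8 + x) = 2*x*(8 + x))
b(-4)*(-2) + 9 = (2*(-4)*(8 - 4))*(-2) + 9 = (2*(-4)*4)*(-2) + 9 = -32*(-2) + 9 = 64 + 9 = 73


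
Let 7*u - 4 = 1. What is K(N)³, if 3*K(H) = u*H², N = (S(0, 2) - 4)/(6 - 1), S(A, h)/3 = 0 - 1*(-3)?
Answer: 125/9261 ≈ 0.013497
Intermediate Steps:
S(A, h) = 9 (S(A, h) = 3*(0 - 1*(-3)) = 3*(0 + 3) = 3*3 = 9)
u = 5/7 (u = 4/7 + (⅐)*1 = 4/7 + ⅐ = 5/7 ≈ 0.71429)
N = 1 (N = (9 - 4)/(6 - 1) = 5/5 = 5*(⅕) = 1)
K(H) = 5*H²/21 (K(H) = (5*H²/7)/3 = 5*H²/21)
K(N)³ = ((5/21)*1²)³ = ((5/21)*1)³ = (5/21)³ = 125/9261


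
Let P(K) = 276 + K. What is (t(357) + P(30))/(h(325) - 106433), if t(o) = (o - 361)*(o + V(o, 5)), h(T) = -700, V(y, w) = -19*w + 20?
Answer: 274/35711 ≈ 0.0076727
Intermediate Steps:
V(y, w) = 20 - 19*w
t(o) = (-361 + o)*(-75 + o) (t(o) = (o - 361)*(o + (20 - 19*5)) = (-361 + o)*(o + (20 - 95)) = (-361 + o)*(o - 75) = (-361 + o)*(-75 + o))
(t(357) + P(30))/(h(325) - 106433) = ((27075 + 357² - 436*357) + (276 + 30))/(-700 - 106433) = ((27075 + 127449 - 155652) + 306)/(-107133) = (-1128 + 306)*(-1/107133) = -822*(-1/107133) = 274/35711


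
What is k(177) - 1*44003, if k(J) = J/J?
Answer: -44002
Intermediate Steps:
k(J) = 1
k(177) - 1*44003 = 1 - 1*44003 = 1 - 44003 = -44002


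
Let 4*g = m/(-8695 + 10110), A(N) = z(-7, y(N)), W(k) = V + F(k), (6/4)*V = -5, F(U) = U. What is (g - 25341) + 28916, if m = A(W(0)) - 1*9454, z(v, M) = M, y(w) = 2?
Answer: 5056262/1415 ≈ 3573.3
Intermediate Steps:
V = -10/3 (V = (⅔)*(-5) = -10/3 ≈ -3.3333)
W(k) = -10/3 + k
A(N) = 2
m = -9452 (m = 2 - 1*9454 = 2 - 9454 = -9452)
g = -2363/1415 (g = (-9452/(-8695 + 10110))/4 = (-9452/1415)/4 = (-9452*1/1415)/4 = (¼)*(-9452/1415) = -2363/1415 ≈ -1.6700)
(g - 25341) + 28916 = (-2363/1415 - 25341) + 28916 = -35859878/1415 + 28916 = 5056262/1415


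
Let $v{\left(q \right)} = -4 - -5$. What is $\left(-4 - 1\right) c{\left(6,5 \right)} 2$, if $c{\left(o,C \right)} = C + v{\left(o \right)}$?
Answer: $-60$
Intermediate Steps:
$v{\left(q \right)} = 1$ ($v{\left(q \right)} = -4 + 5 = 1$)
$c{\left(o,C \right)} = 1 + C$ ($c{\left(o,C \right)} = C + 1 = 1 + C$)
$\left(-4 - 1\right) c{\left(6,5 \right)} 2 = \left(-4 - 1\right) \left(1 + 5\right) 2 = \left(-4 - 1\right) 6 \cdot 2 = \left(-5\right) 6 \cdot 2 = \left(-30\right) 2 = -60$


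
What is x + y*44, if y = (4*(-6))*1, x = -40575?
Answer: -41631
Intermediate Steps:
y = -24 (y = -24*1 = -24)
x + y*44 = -40575 - 24*44 = -40575 - 1056 = -41631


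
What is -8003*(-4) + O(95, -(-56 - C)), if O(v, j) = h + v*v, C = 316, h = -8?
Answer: 41029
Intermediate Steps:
O(v, j) = -8 + v**2 (O(v, j) = -8 + v*v = -8 + v**2)
-8003*(-4) + O(95, -(-56 - C)) = -8003*(-4) + (-8 + 95**2) = 32012 + (-8 + 9025) = 32012 + 9017 = 41029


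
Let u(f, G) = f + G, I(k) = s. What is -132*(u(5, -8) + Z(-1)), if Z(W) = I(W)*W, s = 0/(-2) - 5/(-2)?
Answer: 726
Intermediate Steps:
s = 5/2 (s = 0*(-½) - 5*(-½) = 0 + 5/2 = 5/2 ≈ 2.5000)
I(k) = 5/2
u(f, G) = G + f
Z(W) = 5*W/2
-132*(u(5, -8) + Z(-1)) = -132*((-8 + 5) + (5/2)*(-1)) = -132*(-3 - 5/2) = -132*(-11/2) = 726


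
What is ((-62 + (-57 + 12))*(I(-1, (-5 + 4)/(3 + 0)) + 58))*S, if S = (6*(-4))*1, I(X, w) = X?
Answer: 146376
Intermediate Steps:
S = -24 (S = -24*1 = -24)
((-62 + (-57 + 12))*(I(-1, (-5 + 4)/(3 + 0)) + 58))*S = ((-62 + (-57 + 12))*(-1 + 58))*(-24) = ((-62 - 45)*57)*(-24) = -107*57*(-24) = -6099*(-24) = 146376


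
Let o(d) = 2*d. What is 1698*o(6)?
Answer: 20376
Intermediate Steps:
1698*o(6) = 1698*(2*6) = 1698*12 = 20376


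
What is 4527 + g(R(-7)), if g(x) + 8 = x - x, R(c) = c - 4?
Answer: 4519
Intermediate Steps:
R(c) = -4 + c
g(x) = -8 (g(x) = -8 + (x - x) = -8 + 0 = -8)
4527 + g(R(-7)) = 4527 - 8 = 4519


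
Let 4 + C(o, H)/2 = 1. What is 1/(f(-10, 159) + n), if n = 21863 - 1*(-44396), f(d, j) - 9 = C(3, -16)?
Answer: 1/66262 ≈ 1.5092e-5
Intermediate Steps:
C(o, H) = -6 (C(o, H) = -8 + 2*1 = -8 + 2 = -6)
f(d, j) = 3 (f(d, j) = 9 - 6 = 3)
n = 66259 (n = 21863 + 44396 = 66259)
1/(f(-10, 159) + n) = 1/(3 + 66259) = 1/66262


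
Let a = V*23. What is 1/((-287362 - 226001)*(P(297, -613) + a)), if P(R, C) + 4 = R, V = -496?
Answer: 1/5706029745 ≈ 1.7525e-10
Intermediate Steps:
P(R, C) = -4 + R
a = -11408 (a = -496*23 = -11408)
1/((-287362 - 226001)*(P(297, -613) + a)) = 1/((-287362 - 226001)*((-4 + 297) - 11408)) = 1/(-513363*(293 - 11408)) = 1/(-513363*(-11115)) = 1/5706029745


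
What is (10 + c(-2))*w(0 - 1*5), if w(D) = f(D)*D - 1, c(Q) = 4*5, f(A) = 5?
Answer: -780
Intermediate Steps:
c(Q) = 20
w(D) = -1 + 5*D (w(D) = 5*D - 1 = -1 + 5*D)
(10 + c(-2))*w(0 - 1*5) = (10 + 20)*(-1 + 5*(0 - 1*5)) = 30*(-1 + 5*(0 - 5)) = 30*(-1 + 5*(-5)) = 30*(-1 - 25) = 30*(-26) = -780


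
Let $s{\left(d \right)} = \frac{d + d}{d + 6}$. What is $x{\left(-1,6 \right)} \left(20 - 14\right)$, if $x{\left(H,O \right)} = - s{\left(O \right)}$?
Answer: $-6$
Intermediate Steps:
$s{\left(d \right)} = \frac{2 d}{6 + d}$
$x{\left(H,O \right)} = - \frac{2 O}{6 + O}$
$x{\left(-1,6 \right)} \left(20 - 14\right) = \left(-2\right) 6 \frac{1}{6 + 6} \left(20 - 14\right) = \left(-2\right) 6 \cdot \frac{1}{12} \left(20 - 14\right) = \left(-2\right) 6 \cdot \frac{1}{12} \cdot 6 = \left(-1\right) 6 = -6$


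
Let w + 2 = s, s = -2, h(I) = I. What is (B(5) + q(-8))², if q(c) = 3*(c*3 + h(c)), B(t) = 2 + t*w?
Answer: 12996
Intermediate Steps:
w = -4 (w = -2 - 2 = -4)
B(t) = 2 - 4*t (B(t) = 2 + t*(-4) = 2 - 4*t)
q(c) = 12*c (q(c) = 3*(c*3 + c) = 3*(3*c + c) = 3*(4*c) = 12*c)
(B(5) + q(-8))² = ((2 - 4*5) + 12*(-8))² = ((2 - 20) - 96)² = (-18 - 96)² = (-114)² = 12996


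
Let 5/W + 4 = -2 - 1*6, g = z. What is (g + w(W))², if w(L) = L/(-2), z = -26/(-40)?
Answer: 10609/14400 ≈ 0.73674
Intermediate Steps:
z = 13/20 (z = -26*(-1/40) = 13/20 ≈ 0.65000)
g = 13/20 ≈ 0.65000
W = -5/12 (W = 5/(-4 + (-2 - 1*6)) = 5/(-4 + (-2 - 6)) = 5/(-4 - 8) = 5/(-12) = 5*(-1/12) = -5/12 ≈ -0.41667)
w(L) = -L/2 (w(L) = L*(-½) = -L/2)
(g + w(W))² = (13/20 - ½*(-5/12))² = (13/20 + 5/24)² = (103/120)² = 10609/14400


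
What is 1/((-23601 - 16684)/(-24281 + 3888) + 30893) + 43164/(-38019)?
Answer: -9064774834303/7984512558482 ≈ -1.1353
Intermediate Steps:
1/((-23601 - 16684)/(-24281 + 3888) + 30893) + 43164/(-38019) = 1/(-40285/(-20393) + 30893) + 43164*(-1/38019) = 1/(-40285*(-1/20393) + 30893) - 14388/12673 = 1/(40285/20393 + 30893) - 14388/12673 = 1/(630041234/20393) - 14388/12673 = 20393/630041234 - 14388/12673 = -9064774834303/7984512558482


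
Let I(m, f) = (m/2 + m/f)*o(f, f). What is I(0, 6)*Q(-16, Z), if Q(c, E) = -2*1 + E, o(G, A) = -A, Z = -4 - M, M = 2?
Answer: 0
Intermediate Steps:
Z = -6 (Z = -4 - 1*2 = -4 - 2 = -6)
Q(c, E) = -2 + E
I(m, f) = -f*(m/2 + m/f) (I(m, f) = (m/2 + m/f)*(-f) = -f*(m/2 + m/f))
I(0, 6)*Q(-16, Z) = (-½*0*(2 + 6))*(-2 - 6) = -½*0*8*(-8) = 0*(-8) = 0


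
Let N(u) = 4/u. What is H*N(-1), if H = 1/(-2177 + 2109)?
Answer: 1/17 ≈ 0.058824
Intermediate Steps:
H = -1/68 (H = 1/(-68) = -1/68 ≈ -0.014706)
H*N(-1) = -1/(17*(-1)) = -(-1)/17 = -1/68*(-4) = 1/17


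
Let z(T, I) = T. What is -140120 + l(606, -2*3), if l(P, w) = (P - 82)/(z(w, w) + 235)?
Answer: -32086956/229 ≈ -1.4012e+5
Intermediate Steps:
l(P, w) = (-82 + P)/(235 + w) (l(P, w) = (P - 82)/(w + 235) = (-82 + P)/(235 + w))
-140120 + l(606, -2*3) = -140120 + (-82 + 606)/(235 - 2*3) = -140120 + 524/(235 - 6) = -140120 + 524/229 = -32086956/229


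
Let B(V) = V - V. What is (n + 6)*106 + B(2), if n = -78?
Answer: -7632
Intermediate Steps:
B(V) = 0
(n + 6)*106 + B(2) = (-78 + 6)*106 + 0 = -72*106 + 0 = -7632 + 0 = -7632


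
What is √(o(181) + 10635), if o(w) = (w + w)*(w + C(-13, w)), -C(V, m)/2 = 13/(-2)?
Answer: √80863 ≈ 284.36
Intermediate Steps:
C(V, m) = 13 (C(V, m) = -26/(-2) = -26*(-1)/2 = -2*(-13/2) = 13)
o(w) = 2*w*(13 + w) (o(w) = (w + w)*(w + 13) = (2*w)*(13 + w) = 2*w*(13 + w))
√(o(181) + 10635) = √(2*181*(13 + 181) + 10635) = √(2*181*194 + 10635) = √(70228 + 10635) = √80863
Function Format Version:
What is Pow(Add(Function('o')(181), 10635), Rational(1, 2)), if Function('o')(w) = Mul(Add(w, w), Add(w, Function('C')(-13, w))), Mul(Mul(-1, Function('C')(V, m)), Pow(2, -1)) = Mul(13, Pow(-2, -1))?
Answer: Pow(80863, Rational(1, 2)) ≈ 284.36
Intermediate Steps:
Function('C')(V, m) = 13 (Function('C')(V, m) = Mul(-2, Mul(13, Pow(-2, -1))) = Mul(-2, Mul(13, Rational(-1, 2))) = Mul(-2, Rational(-13, 2)) = 13)
Function('o')(w) = Mul(2, w, Add(13, w)) (Function('o')(w) = Mul(Add(w, w), Add(w, 13)) = Mul(Mul(2, w), Add(13, w)) = Mul(2, w, Add(13, w)))
Pow(Add(Function('o')(181), 10635), Rational(1, 2)) = Pow(Add(Mul(2, 181, Add(13, 181)), 10635), Rational(1, 2)) = Pow(Add(Mul(2, 181, 194), 10635), Rational(1, 2)) = Pow(Add(70228, 10635), Rational(1, 2)) = Pow(80863, Rational(1, 2))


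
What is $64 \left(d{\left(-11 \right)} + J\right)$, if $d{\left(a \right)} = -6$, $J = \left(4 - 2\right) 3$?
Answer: $0$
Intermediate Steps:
$J = 6$ ($J = 2 \cdot 3 = 6$)
$64 \left(d{\left(-11 \right)} + J\right) = 64 \left(-6 + 6\right) = 64 \cdot 0 = 0$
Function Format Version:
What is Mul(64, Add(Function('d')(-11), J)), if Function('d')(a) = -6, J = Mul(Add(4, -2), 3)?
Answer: 0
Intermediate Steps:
J = 6 (J = Mul(2, 3) = 6)
Mul(64, Add(Function('d')(-11), J)) = Mul(64, Add(-6, 6)) = Mul(64, 0) = 0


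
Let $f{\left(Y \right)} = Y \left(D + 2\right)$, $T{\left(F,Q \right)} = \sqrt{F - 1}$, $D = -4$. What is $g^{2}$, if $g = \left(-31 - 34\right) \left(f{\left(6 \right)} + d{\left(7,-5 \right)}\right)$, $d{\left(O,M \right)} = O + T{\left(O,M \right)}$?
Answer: $130975 - 42250 \sqrt{6} \approx 27484.0$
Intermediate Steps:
$T{\left(F,Q \right)} = \sqrt{-1 + F}$
$f{\left(Y \right)} = - 2 Y$ ($f{\left(Y \right)} = Y \left(-4 + 2\right) = Y \left(-2\right) = - 2 Y$)
$d{\left(O,M \right)} = O + \sqrt{-1 + O}$
$g = 325 - 65 \sqrt{6}$ ($g = \left(-31 - 34\right) \left(\left(-2\right) 6 + \left(7 + \sqrt{-1 + 7}\right)\right) = - 65 \left(-12 + \left(7 + \sqrt{6}\right)\right) = - 65 \left(-5 + \sqrt{6}\right) = 325 - 65 \sqrt{6} \approx 165.78$)
$g^{2} = \left(325 - 65 \sqrt{6}\right)^{2}$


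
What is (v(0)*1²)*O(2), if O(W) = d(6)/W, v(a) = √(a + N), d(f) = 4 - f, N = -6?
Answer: -I*√6 ≈ -2.4495*I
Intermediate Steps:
v(a) = √(-6 + a) (v(a) = √(a - 6) = √(-6 + a))
O(W) = -2/W (O(W) = (4 - 1*6)/W = (4 - 6)/W = -2/W)
(v(0)*1²)*O(2) = (√(-6 + 0)*1²)*(-2/2) = (√(-6)*1)*(-2*½) = ((I*√6)*1)*(-1) = (I*√6)*(-1) = -I*√6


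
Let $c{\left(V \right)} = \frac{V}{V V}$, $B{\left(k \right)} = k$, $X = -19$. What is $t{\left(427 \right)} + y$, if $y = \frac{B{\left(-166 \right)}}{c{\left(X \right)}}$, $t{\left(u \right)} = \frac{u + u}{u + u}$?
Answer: $3155$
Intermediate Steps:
$c{\left(V \right)} = \frac{1}{V}$ ($c{\left(V \right)} = \frac{V}{V^{2}} = \frac{1}{V}$)
$t{\left(u \right)} = 1$ ($t{\left(u \right)} = \frac{2 u}{2 u} = 2 u \frac{1}{2 u} = 1$)
$y = 3154$ ($y = - \frac{166}{\frac{1}{-19}} = - \frac{166}{- \frac{1}{19}} = \left(-166\right) \left(-19\right) = 3154$)
$t{\left(427 \right)} + y = 1 + 3154 = 3155$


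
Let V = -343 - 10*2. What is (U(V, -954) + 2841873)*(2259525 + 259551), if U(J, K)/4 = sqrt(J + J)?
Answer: 7158894069348 + 110839344*I*sqrt(6) ≈ 7.1589e+12 + 2.715e+8*I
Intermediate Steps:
V = -363 (V = -343 - 1*20 = -343 - 20 = -363)
U(J, K) = 4*sqrt(2)*sqrt(J) (U(J, K) = 4*sqrt(J + J) = 4*sqrt(2*J) = 4*(sqrt(2)*sqrt(J)) = 4*sqrt(2)*sqrt(J))
(U(V, -954) + 2841873)*(2259525 + 259551) = (4*sqrt(2)*sqrt(-363) + 2841873)*(2259525 + 259551) = (4*sqrt(2)*(11*I*sqrt(3)) + 2841873)*2519076 = (44*I*sqrt(6) + 2841873)*2519076 = (2841873 + 44*I*sqrt(6))*2519076 = 7158894069348 + 110839344*I*sqrt(6)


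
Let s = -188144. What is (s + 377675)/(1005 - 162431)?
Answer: -189531/161426 ≈ -1.1741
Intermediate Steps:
(s + 377675)/(1005 - 162431) = (-188144 + 377675)/(1005 - 162431) = 189531/(-161426) = 189531*(-1/161426) = -189531/161426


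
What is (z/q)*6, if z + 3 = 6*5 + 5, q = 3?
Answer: 64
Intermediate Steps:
z = 32 (z = -3 + (6*5 + 5) = -3 + (30 + 5) = -3 + 35 = 32)
(z/q)*6 = (32/3)*6 = 64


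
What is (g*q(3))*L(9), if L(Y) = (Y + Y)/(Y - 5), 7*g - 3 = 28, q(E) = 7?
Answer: 279/2 ≈ 139.50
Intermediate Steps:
g = 31/7 (g = 3/7 + (⅐)*28 = 3/7 + 4 = 31/7 ≈ 4.4286)
L(Y) = 2*Y/(-5 + Y) (L(Y) = (2*Y)/(-5 + Y) = 2*Y/(-5 + Y))
(g*q(3))*L(9) = ((31/7)*7)*(2*9/(-5 + 9)) = 31*(2*9/4) = 31*(2*9*(¼)) = 31*(9/2) = 279/2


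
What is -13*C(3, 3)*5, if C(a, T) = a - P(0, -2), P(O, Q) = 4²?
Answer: 845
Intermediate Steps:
P(O, Q) = 16
C(a, T) = -16 + a (C(a, T) = a - 1*16 = a - 16 = -16 + a)
-13*C(3, 3)*5 = -13*(-16 + 3)*5 = -13*(-13)*5 = 169*5 = 845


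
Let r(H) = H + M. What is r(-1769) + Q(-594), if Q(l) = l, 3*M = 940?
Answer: -6149/3 ≈ -2049.7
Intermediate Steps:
M = 940/3 (M = (⅓)*940 = 940/3 ≈ 313.33)
r(H) = 940/3 + H (r(H) = H + 940/3 = 940/3 + H)
r(-1769) + Q(-594) = (940/3 - 1769) - 594 = -4367/3 - 594 = -6149/3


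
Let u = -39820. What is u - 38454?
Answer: -78274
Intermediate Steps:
u - 38454 = -39820 - 38454 = -78274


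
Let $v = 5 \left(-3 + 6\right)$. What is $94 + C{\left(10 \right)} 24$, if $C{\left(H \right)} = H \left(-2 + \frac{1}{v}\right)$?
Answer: $-370$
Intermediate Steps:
$v = 15$ ($v = 5 \cdot 3 = 15$)
$C{\left(H \right)} = - \frac{29 H}{15}$ ($C{\left(H \right)} = H \left(-2 + \frac{1}{15}\right) = H \left(- \frac{29}{15}\right) = - \frac{29 H}{15}$)
$94 + C{\left(10 \right)} 24 = 94 + \left(- \frac{29}{15}\right) 10 \cdot 24 = 94 - 464 = -370$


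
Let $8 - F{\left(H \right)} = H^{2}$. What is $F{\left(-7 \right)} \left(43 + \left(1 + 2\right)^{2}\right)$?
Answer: $-2132$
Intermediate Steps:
$F{\left(H \right)} = 8 - H^{2}$
$F{\left(-7 \right)} \left(43 + \left(1 + 2\right)^{2}\right) = \left(8 - \left(-7\right)^{2}\right) \left(43 + \left(1 + 2\right)^{2}\right) = \left(8 - 49\right) \left(43 + 3^{2}\right) = \left(8 - 49\right) \left(43 + 9\right) = \left(-41\right) 52 = -2132$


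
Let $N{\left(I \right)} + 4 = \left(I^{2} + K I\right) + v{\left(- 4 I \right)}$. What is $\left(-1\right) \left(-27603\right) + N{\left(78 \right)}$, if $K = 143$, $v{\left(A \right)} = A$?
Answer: $44525$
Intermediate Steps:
$N{\left(I \right)} = -4 + I^{2} + 139 I$ ($N{\left(I \right)} = -4 - \left(- I^{2} - 139 I\right) = -4 + \left(I^{2} + 139 I\right) = -4 + I^{2} + 139 I$)
$\left(-1\right) \left(-27603\right) + N{\left(78 \right)} = \left(-1\right) \left(-27603\right) + \left(-4 + 78^{2} + 139 \cdot 78\right) = 27603 + \left(-4 + 6084 + 10842\right) = 27603 + 16922 = 44525$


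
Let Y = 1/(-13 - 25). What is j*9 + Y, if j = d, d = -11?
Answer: -3763/38 ≈ -99.026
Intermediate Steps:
Y = -1/38 (Y = 1/(-38) = -1/38 ≈ -0.026316)
j = -11
j*9 + Y = -11*9 - 1/38 = -99 - 1/38 = -3763/38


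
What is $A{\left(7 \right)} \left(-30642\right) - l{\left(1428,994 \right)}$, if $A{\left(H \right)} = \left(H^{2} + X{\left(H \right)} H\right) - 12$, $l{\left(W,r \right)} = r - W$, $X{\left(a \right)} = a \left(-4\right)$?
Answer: $4872512$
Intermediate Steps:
$X{\left(a \right)} = - 4 a$
$A{\left(H \right)} = -12 - 3 H^{2}$ ($A{\left(H \right)} = \left(H^{2} + - 4 H H\right) - 12 = \left(H^{2} - 4 H^{2}\right) - 12 = - 3 H^{2} - 12 = -12 - 3 H^{2}$)
$A{\left(7 \right)} \left(-30642\right) - l{\left(1428,994 \right)} = \left(-12 - 3 \cdot 7^{2}\right) \left(-30642\right) - \left(994 - 1428\right) = \left(-12 - 147\right) \left(-30642\right) - \left(994 - 1428\right) = \left(-12 - 147\right) \left(-30642\right) - -434 = \left(-159\right) \left(-30642\right) + 434 = 4872078 + 434 = 4872512$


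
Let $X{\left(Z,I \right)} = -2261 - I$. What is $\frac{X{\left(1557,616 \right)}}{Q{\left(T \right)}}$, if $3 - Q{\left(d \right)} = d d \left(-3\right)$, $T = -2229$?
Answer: $- \frac{7}{36266} \approx -0.00019302$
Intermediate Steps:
$Q{\left(d \right)} = 3 + 3 d^{2}$ ($Q{\left(d \right)} = 3 - d d \left(-3\right) = 3 - d^{2} \left(-3\right) = 3 - - 3 d^{2} = 3 + 3 d^{2}$)
$\frac{X{\left(1557,616 \right)}}{Q{\left(T \right)}} = \frac{-2261 - 616}{3 + 3 \left(-2229\right)^{2}} = \frac{-2261 - 616}{3 + 3 \cdot 4968441} = - \frac{2877}{3 + 14905323} = - \frac{2877}{14905326} = \left(-2877\right) \frac{1}{14905326} = - \frac{7}{36266}$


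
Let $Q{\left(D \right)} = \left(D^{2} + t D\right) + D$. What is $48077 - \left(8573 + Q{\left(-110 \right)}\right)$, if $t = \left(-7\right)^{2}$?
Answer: $32904$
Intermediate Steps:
$t = 49$
$Q{\left(D \right)} = D^{2} + 50 D$ ($Q{\left(D \right)} = \left(D^{2} + 49 D\right) + D = D^{2} + 50 D$)
$48077 - \left(8573 + Q{\left(-110 \right)}\right) = 48077 - \left(8573 - 110 \left(50 - 110\right)\right) = 48077 - \left(8573 - -6600\right) = 48077 - \left(8573 + 6600\right) = 48077 - 15173 = 32904$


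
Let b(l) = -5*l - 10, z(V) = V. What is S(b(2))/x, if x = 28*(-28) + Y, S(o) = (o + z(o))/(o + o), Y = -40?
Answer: -1/824 ≈ -0.0012136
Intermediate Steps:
b(l) = -10 - 5*l
S(o) = 1 (S(o) = (o + o)/(o + o) = (2*o)/((2*o)) = (2*o)*(1/(2*o)) = 1)
x = -824 (x = 28*(-28) - 40 = -784 - 40 = -824)
S(b(2))/x = 1/(-824) = 1*(-1/824) = -1/824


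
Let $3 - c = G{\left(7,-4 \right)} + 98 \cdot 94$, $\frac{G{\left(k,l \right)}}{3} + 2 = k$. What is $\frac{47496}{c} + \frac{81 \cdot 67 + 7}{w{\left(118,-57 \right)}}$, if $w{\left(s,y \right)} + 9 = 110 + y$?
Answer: $\frac{272917}{2306} \approx 118.35$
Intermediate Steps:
$G{\left(k,l \right)} = -6 + 3 k$
$w{\left(s,y \right)} = 101 + y$ ($w{\left(s,y \right)} = -9 + \left(110 + y\right) = 101 + y$)
$c = -9224$ ($c = 3 - \left(\left(-6 + 3 \cdot 7\right) + 98 \cdot 94\right) = 3 - \left(\left(-6 + 21\right) + 9212\right) = 3 - \left(15 + 9212\right) = 3 - 9227 = -9224$)
$\frac{47496}{c} + \frac{81 \cdot 67 + 7}{w{\left(118,-57 \right)}} = \frac{47496}{-9224} + \frac{81 \cdot 67 + 7}{101 - 57} = 47496 \left(- \frac{1}{9224}\right) + \frac{5427 + 7}{44} = - \frac{5937}{1153} + 5434 \cdot \frac{1}{44} = - \frac{5937}{1153} + \frac{247}{2} = \frac{272917}{2306}$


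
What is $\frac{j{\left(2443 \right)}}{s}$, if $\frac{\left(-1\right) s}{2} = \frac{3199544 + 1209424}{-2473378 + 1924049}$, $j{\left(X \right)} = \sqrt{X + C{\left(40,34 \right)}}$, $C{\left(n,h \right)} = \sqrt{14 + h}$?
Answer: $\frac{549329 \sqrt{2443 + 4 \sqrt{3}}}{8817936} \approx 3.0835$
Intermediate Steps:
$j{\left(X \right)} = \sqrt{X + 4 \sqrt{3}}$ ($j{\left(X \right)} = \sqrt{X + \sqrt{14 + 34}} = \sqrt{X + \sqrt{48}} = \sqrt{X + 4 \sqrt{3}}$)
$s = \frac{8817936}{549329}$ ($s = - 2 \frac{3199544 + 1209424}{-2473378 + 1924049} = - 2 \frac{4408968}{-549329} = - 2 \cdot 4408968 \left(- \frac{1}{549329}\right) = \left(-2\right) \left(- \frac{4408968}{549329}\right) = \frac{8817936}{549329} \approx 16.052$)
$\frac{j{\left(2443 \right)}}{s} = \frac{\sqrt{2443 + 4 \sqrt{3}}}{\frac{8817936}{549329}} = \sqrt{2443 + 4 \sqrt{3}} \cdot \frac{549329}{8817936} = \frac{549329 \sqrt{2443 + 4 \sqrt{3}}}{8817936}$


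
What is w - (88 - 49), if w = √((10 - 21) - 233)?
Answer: -39 + 2*I*√61 ≈ -39.0 + 15.62*I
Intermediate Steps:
w = 2*I*√61 (w = √(-11 - 233) = √(-244) = 2*I*√61 ≈ 15.62*I)
w - (88 - 49) = 2*I*√61 - (88 - 49) = 2*I*√61 - 1*39 = 2*I*√61 - 39 = -39 + 2*I*√61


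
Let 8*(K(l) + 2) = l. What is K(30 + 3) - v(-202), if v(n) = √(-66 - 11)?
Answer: 17/8 - I*√77 ≈ 2.125 - 8.775*I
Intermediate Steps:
K(l) = -2 + l/8
v(n) = I*√77 (v(n) = √(-77) = I*√77)
K(30 + 3) - v(-202) = (-2 + (30 + 3)/8) - I*√77 = (-2 + (⅛)*33) - I*√77 = (-2 + 33/8) - I*√77 = 17/8 - I*√77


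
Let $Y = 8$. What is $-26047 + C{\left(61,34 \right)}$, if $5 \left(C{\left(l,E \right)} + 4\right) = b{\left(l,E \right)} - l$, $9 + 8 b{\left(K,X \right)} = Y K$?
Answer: $- \frac{1042049}{40} \approx -26051.0$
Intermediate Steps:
$b{\left(K,X \right)} = - \frac{9}{8} + K$ ($b{\left(K,X \right)} = - \frac{9}{8} + \frac{8 K}{8} = - \frac{9}{8} + K$)
$C{\left(l,E \right)} = - \frac{169}{40}$ ($C{\left(l,E \right)} = -4 + \frac{\left(- \frac{9}{8} + l\right) - l}{5} = -4 + \frac{1}{5} \left(- \frac{9}{8}\right) = -4 - \frac{9}{40} = - \frac{169}{40}$)
$-26047 + C{\left(61,34 \right)} = -26047 - \frac{169}{40} = - \frac{1042049}{40}$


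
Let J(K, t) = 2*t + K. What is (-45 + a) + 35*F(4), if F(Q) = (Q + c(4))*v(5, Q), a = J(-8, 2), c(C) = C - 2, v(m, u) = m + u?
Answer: 1841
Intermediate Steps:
c(C) = -2 + C
J(K, t) = K + 2*t
a = -4 (a = -8 + 2*2 = -8 + 4 = -4)
F(Q) = (2 + Q)*(5 + Q) (F(Q) = (Q + (-2 + 4))*(5 + Q) = (Q + 2)*(5 + Q) = (2 + Q)*(5 + Q))
(-45 + a) + 35*F(4) = (-45 - 4) + 35*((2 + 4)*(5 + 4)) = -49 + 35*(6*9) = -49 + 35*54 = -49 + 1890 = 1841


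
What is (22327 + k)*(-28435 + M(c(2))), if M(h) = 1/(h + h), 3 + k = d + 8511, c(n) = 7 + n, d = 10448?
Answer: -2347759623/2 ≈ -1.1739e+9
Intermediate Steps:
k = 18956 (k = -3 + (10448 + 8511) = -3 + 18959 = 18956)
M(h) = 1/(2*h)
(22327 + k)*(-28435 + M(c(2))) = (22327 + 18956)*(-28435 + 1/(2*(7 + 2))) = 41283*(-28435 + (½)/9) = 41283*(-28435 + (½)*(⅑)) = 41283*(-28435 + 1/18) = 41283*(-511829/18) = -2347759623/2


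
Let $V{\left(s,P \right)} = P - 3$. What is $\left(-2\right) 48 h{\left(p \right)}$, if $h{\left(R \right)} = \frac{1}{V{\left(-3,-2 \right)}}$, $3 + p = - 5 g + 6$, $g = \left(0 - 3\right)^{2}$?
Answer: $\frac{96}{5} \approx 19.2$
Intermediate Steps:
$V{\left(s,P \right)} = -3 + P$ ($V{\left(s,P \right)} = P - 3 = -3 + P$)
$g = 9$ ($g = \left(-3\right)^{2} = 9$)
$p = -42$ ($p = -3 + \left(\left(-5\right) 9 + 6\right) = -3 + \left(-45 + 6\right) = -3 - 39 = -42$)
$h{\left(R \right)} = - \frac{1}{5}$ ($h{\left(R \right)} = \frac{1}{-3 - 2} = \frac{1}{-5} = - \frac{1}{5}$)
$\left(-2\right) 48 h{\left(p \right)} = \left(-2\right) 48 \left(- \frac{1}{5}\right) = \left(-96\right) \left(- \frac{1}{5}\right) = \frac{96}{5}$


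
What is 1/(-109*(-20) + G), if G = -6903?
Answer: -1/4723 ≈ -0.00021173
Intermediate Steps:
1/(-109*(-20) + G) = 1/(-109*(-20) - 6903) = 1/(2180 - 6903) = 1/(-4723) = -1/4723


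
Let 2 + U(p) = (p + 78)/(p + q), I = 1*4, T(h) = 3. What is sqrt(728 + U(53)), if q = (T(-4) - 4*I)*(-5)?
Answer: 7*sqrt(206618)/118 ≈ 26.965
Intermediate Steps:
I = 4
q = 65 (q = (3 - 4*4)*(-5) = (3 - 16)*(-5) = -13*(-5) = 65)
U(p) = -2 + (78 + p)/(65 + p) (U(p) = -2 + (p + 78)/(p + 65) = -2 + (78 + p)/(65 + p))
sqrt(728 + U(53)) = sqrt(728 + (-52 - 1*53)/(65 + 53)) = sqrt(728 + (-52 - 53)/118) = sqrt(728 + (1/118)*(-105)) = sqrt(728 - 105/118) = sqrt(85799/118) = 7*sqrt(206618)/118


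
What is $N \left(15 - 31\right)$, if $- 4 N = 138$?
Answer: $552$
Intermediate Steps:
$N = - \frac{69}{2}$ ($N = \left(- \frac{1}{4}\right) 138 = - \frac{69}{2} \approx -34.5$)
$N \left(15 - 31\right) = - \frac{69 \left(15 - 31\right)}{2} = \left(- \frac{69}{2}\right) \left(-16\right) = 552$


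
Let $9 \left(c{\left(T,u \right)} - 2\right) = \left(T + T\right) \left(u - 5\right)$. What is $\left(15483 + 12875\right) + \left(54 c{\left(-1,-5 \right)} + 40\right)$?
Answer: $28626$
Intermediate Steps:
$c{\left(T,u \right)} = 2 + \frac{2 T \left(-5 + u\right)}{9}$ ($c{\left(T,u \right)} = 2 + \frac{\left(T + T\right) \left(u - 5\right)}{9} = 2 + \frac{2 T \left(-5 + u\right)}{9}$)
$\left(15483 + 12875\right) + \left(54 c{\left(-1,-5 \right)} + 40\right) = \left(15483 + 12875\right) + \left(54 \left(2 - - \frac{10}{9} + \frac{2}{9} \left(-1\right) \left(-5\right)\right) + 40\right) = 28358 + \left(54 \left(2 + \frac{10}{9} + \frac{10}{9}\right) + 40\right) = 28358 + \left(54 \cdot \frac{38}{9} + 40\right) = 28358 + \left(228 + 40\right) = 28358 + 268 = 28626$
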